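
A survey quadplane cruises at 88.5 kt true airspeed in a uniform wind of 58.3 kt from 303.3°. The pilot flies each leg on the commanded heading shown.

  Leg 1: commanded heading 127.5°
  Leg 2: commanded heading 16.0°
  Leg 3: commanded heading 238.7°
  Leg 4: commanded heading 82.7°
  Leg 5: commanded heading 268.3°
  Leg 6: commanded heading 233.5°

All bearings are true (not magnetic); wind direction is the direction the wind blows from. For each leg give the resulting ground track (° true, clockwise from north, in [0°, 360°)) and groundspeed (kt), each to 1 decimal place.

Leg 1: heading 127.5°; drift -1.7° → track 125.8°, groundspeed 146.7 kt
Leg 2: heading 16.0°; drift +38.0° → track 54.0°, groundspeed 90.3 kt
Leg 3: heading 238.7°; drift -39.7° → track 199.0°, groundspeed 82.5 kt
Leg 4: heading 82.7°; drift +15.9° → track 98.6°, groundspeed 138.1 kt
Leg 5: heading 268.3°; drift -39.4° → track 228.9°, groundspeed 52.7 kt
Leg 6: heading 233.5°; drift -38.7° → track 194.8°, groundspeed 87.6 kt

Leg 1: track=125.8°, groundspeed=146.7 kt
Leg 2: track=54.0°, groundspeed=90.3 kt
Leg 3: track=199.0°, groundspeed=82.5 kt
Leg 4: track=98.6°, groundspeed=138.1 kt
Leg 5: track=228.9°, groundspeed=52.7 kt
Leg 6: track=194.8°, groundspeed=87.6 kt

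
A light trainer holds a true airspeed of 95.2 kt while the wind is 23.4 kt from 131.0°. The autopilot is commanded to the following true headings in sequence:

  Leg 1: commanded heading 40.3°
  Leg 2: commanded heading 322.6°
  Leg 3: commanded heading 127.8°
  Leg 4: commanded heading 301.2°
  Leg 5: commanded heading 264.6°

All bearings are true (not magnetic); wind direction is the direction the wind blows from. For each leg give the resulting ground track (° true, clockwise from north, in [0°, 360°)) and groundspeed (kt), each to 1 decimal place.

Leg 1: heading 40.3°; drift -13.8° → track 26.5°, groundspeed 98.3 kt
Leg 2: heading 322.6°; drift -2.3° → track 320.3°, groundspeed 118.2 kt
Leg 3: heading 127.8°; drift -1.0° → track 126.8°, groundspeed 71.8 kt
Leg 4: heading 301.2°; drift +1.9° → track 303.1°, groundspeed 118.3 kt
Leg 5: heading 264.6°; drift +8.7° → track 273.3°, groundspeed 112.6 kt

Leg 1: track=26.5°, groundspeed=98.3 kt
Leg 2: track=320.3°, groundspeed=118.2 kt
Leg 3: track=126.8°, groundspeed=71.8 kt
Leg 4: track=303.1°, groundspeed=118.3 kt
Leg 5: track=273.3°, groundspeed=112.6 kt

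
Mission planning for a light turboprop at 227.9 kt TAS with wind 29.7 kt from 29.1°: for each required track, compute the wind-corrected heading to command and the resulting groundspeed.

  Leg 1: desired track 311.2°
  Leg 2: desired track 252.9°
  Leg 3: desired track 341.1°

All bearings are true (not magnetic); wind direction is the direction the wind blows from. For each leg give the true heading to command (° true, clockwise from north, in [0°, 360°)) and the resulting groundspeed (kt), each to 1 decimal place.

Leg 1: heading=318.5°, groundspeed=219.8 kt
Leg 2: heading=258.1°, groundspeed=248.4 kt
Leg 3: heading=346.7°, groundspeed=207.0 kt

Leg 1: desired track 311.2°; wind correction +7.3° → command heading 318.5°, groundspeed 219.8 kt
Leg 2: desired track 252.9°; wind correction +5.2° → command heading 258.1°, groundspeed 248.4 kt
Leg 3: desired track 341.1°; wind correction +5.6° → command heading 346.7°, groundspeed 207.0 kt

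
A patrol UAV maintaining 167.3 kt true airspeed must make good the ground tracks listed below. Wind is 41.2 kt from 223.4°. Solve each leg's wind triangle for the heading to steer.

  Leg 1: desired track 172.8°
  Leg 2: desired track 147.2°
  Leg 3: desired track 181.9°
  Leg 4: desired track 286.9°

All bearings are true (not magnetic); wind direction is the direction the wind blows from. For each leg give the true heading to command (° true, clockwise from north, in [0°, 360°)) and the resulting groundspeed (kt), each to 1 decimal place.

Leg 1: desired track 172.8°; wind correction +11.0° → command heading 183.8°, groundspeed 138.1 kt
Leg 2: desired track 147.2°; wind correction +13.8° → command heading 161.0°, groundspeed 152.6 kt
Leg 3: desired track 181.9°; wind correction +9.4° → command heading 191.3°, groundspeed 134.2 kt
Leg 4: desired track 286.9°; wind correction -12.7° → command heading 274.2°, groundspeed 144.8 kt

Leg 1: heading=183.8°, groundspeed=138.1 kt
Leg 2: heading=161.0°, groundspeed=152.6 kt
Leg 3: heading=191.3°, groundspeed=134.2 kt
Leg 4: heading=274.2°, groundspeed=144.8 kt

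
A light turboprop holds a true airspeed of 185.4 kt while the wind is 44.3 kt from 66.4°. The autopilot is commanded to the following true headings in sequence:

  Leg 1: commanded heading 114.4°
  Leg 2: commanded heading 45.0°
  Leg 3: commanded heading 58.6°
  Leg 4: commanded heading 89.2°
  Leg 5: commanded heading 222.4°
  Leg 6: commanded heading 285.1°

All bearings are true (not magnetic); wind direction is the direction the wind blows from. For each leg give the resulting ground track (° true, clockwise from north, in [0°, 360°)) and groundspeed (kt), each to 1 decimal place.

Leg 1: track=126.3°, groundspeed=159.2 kt
Leg 2: track=38.6°, groundspeed=145.1 kt
Leg 3: track=56.2°, groundspeed=141.6 kt
Leg 4: track=96.0°, groundspeed=145.6 kt
Leg 5: track=227.0°, groundspeed=226.6 kt
Leg 6: track=277.9°, groundspeed=221.7 kt

Leg 1: heading 114.4°; drift +11.9° → track 126.3°, groundspeed 159.2 kt
Leg 2: heading 45.0°; drift -6.4° → track 38.6°, groundspeed 145.1 kt
Leg 3: heading 58.6°; drift -2.4° → track 56.2°, groundspeed 141.6 kt
Leg 4: heading 89.2°; drift +6.8° → track 96.0°, groundspeed 145.6 kt
Leg 5: heading 222.4°; drift +4.6° → track 227.0°, groundspeed 226.6 kt
Leg 6: heading 285.1°; drift -7.2° → track 277.9°, groundspeed 221.7 kt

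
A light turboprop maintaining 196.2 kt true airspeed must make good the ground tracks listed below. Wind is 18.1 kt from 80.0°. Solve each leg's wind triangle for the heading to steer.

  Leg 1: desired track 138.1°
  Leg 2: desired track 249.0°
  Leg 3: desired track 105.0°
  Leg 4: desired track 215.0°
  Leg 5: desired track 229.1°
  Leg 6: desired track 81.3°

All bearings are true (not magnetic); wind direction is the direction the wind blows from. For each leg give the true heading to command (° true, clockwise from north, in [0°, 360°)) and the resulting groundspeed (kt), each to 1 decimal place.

Leg 1: desired track 138.1°; wind correction -4.5° → command heading 133.6°, groundspeed 186.0 kt
Leg 2: desired track 249.0°; wind correction -1.0° → command heading 248.0°, groundspeed 213.9 kt
Leg 3: desired track 105.0°; wind correction -2.2° → command heading 102.8°, groundspeed 179.6 kt
Leg 4: desired track 215.0°; wind correction -3.7° → command heading 211.3°, groundspeed 208.6 kt
Leg 5: desired track 229.1°; wind correction -2.7° → command heading 226.4°, groundspeed 211.5 kt
Leg 6: desired track 81.3°; wind correction -0.1° → command heading 81.2°, groundspeed 178.1 kt

Leg 1: heading=133.6°, groundspeed=186.0 kt
Leg 2: heading=248.0°, groundspeed=213.9 kt
Leg 3: heading=102.8°, groundspeed=179.6 kt
Leg 4: heading=211.3°, groundspeed=208.6 kt
Leg 5: heading=226.4°, groundspeed=211.5 kt
Leg 6: heading=81.2°, groundspeed=178.1 kt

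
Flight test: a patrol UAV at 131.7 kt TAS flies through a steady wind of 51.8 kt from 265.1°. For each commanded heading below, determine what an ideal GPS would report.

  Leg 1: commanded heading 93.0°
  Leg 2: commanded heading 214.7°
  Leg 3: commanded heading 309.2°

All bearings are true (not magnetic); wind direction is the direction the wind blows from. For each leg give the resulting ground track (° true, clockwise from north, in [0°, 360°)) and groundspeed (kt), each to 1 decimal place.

Leg 1: heading 93.0°; drift -2.2° → track 90.8°, groundspeed 183.1 kt
Leg 2: heading 214.7°; drift -22.0° → track 192.7°, groundspeed 106.4 kt
Leg 3: heading 309.2°; drift +20.9° → track 330.1°, groundspeed 101.1 kt

Leg 1: track=90.8°, groundspeed=183.1 kt
Leg 2: track=192.7°, groundspeed=106.4 kt
Leg 3: track=330.1°, groundspeed=101.1 kt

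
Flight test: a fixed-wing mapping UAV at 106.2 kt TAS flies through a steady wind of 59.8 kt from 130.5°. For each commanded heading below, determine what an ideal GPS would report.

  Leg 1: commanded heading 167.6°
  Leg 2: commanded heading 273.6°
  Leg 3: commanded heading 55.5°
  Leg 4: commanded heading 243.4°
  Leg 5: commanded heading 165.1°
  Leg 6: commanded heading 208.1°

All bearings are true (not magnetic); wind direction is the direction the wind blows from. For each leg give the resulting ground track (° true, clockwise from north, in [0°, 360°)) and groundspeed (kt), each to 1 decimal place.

Leg 1: heading 167.6°; drift +31.7° → track 199.3°, groundspeed 68.7 kt
Leg 2: heading 273.6°; drift +13.1° → track 286.7°, groundspeed 158.2 kt
Leg 3: heading 55.5°; drift -32.5° → track 23.0°, groundspeed 107.6 kt
Leg 4: heading 243.4°; drift +23.0° → track 266.4°, groundspeed 140.7 kt
Leg 5: heading 165.1°; drift +30.8° → track 195.9°, groundspeed 66.3 kt
Leg 6: heading 208.1°; drift +32.0° → track 240.1°, groundspeed 110.1 kt

Leg 1: track=199.3°, groundspeed=68.7 kt
Leg 2: track=286.7°, groundspeed=158.2 kt
Leg 3: track=23.0°, groundspeed=107.6 kt
Leg 4: track=266.4°, groundspeed=140.7 kt
Leg 5: track=195.9°, groundspeed=66.3 kt
Leg 6: track=240.1°, groundspeed=110.1 kt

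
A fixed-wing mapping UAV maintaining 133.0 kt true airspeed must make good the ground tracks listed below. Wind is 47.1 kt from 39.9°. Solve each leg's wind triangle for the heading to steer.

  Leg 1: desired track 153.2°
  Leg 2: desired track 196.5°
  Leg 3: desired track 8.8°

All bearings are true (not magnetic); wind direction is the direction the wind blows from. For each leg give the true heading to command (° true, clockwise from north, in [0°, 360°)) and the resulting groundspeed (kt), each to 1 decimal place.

Leg 1: desired track 153.2°; wind correction -19.0° → command heading 134.2°, groundspeed 144.4 kt
Leg 2: desired track 196.5°; wind correction -8.1° → command heading 188.4°, groundspeed 174.9 kt
Leg 3: desired track 8.8°; wind correction +10.5° → command heading 19.3°, groundspeed 90.4 kt

Leg 1: heading=134.2°, groundspeed=144.4 kt
Leg 2: heading=188.4°, groundspeed=174.9 kt
Leg 3: heading=19.3°, groundspeed=90.4 kt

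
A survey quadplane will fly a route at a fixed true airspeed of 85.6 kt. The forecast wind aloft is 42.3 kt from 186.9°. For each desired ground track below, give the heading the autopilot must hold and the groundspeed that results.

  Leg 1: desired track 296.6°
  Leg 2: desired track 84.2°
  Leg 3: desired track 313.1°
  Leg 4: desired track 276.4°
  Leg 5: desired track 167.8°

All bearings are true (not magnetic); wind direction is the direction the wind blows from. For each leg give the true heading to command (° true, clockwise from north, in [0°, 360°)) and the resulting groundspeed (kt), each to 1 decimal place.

Leg 1: desired track 296.6°; wind correction -27.7° → command heading 268.9°, groundspeed 90.0 kt
Leg 2: desired track 84.2°; wind correction +28.8° → command heading 113.0°, groundspeed 84.3 kt
Leg 3: desired track 313.1°; wind correction -23.5° → command heading 289.6°, groundspeed 103.5 kt
Leg 4: desired track 276.4°; wind correction -29.6° → command heading 246.8°, groundspeed 74.0 kt
Leg 5: desired track 167.8°; wind correction +9.3° → command heading 177.1°, groundspeed 44.5 kt

Leg 1: heading=268.9°, groundspeed=90.0 kt
Leg 2: heading=113.0°, groundspeed=84.3 kt
Leg 3: heading=289.6°, groundspeed=103.5 kt
Leg 4: heading=246.8°, groundspeed=74.0 kt
Leg 5: heading=177.1°, groundspeed=44.5 kt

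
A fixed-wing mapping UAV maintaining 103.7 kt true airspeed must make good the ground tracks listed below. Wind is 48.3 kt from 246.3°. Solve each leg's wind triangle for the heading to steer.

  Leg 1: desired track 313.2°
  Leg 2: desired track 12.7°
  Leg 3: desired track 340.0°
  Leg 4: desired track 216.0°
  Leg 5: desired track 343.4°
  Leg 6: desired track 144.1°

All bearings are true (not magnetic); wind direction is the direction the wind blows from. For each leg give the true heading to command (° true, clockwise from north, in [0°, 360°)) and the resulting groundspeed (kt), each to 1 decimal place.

Leg 1: heading=287.8°, groundspeed=74.8 kt
Leg 2: heading=350.7°, groundspeed=124.8 kt
Leg 3: heading=312.3°, groundspeed=94.9 kt
Leg 4: heading=229.6°, groundspeed=59.1 kt
Leg 5: heading=315.9°, groundspeed=97.9 kt
Leg 6: heading=171.2°, groundspeed=102.5 kt

Leg 1: desired track 313.2°; wind correction -25.4° → command heading 287.8°, groundspeed 74.8 kt
Leg 2: desired track 12.7°; wind correction -22.0° → command heading 350.7°, groundspeed 124.8 kt
Leg 3: desired track 340.0°; wind correction -27.7° → command heading 312.3°, groundspeed 94.9 kt
Leg 4: desired track 216.0°; wind correction +13.6° → command heading 229.6°, groundspeed 59.1 kt
Leg 5: desired track 343.4°; wind correction -27.5° → command heading 315.9°, groundspeed 97.9 kt
Leg 6: desired track 144.1°; wind correction +27.1° → command heading 171.2°, groundspeed 102.5 kt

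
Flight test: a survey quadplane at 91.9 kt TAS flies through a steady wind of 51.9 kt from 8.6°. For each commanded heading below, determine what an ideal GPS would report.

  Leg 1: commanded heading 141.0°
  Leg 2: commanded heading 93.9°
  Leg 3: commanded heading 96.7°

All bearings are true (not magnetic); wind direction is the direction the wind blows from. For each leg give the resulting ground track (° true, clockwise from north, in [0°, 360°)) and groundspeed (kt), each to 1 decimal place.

Leg 1: heading 141.0°; drift +16.8° → track 157.8°, groundspeed 132.6 kt
Leg 2: heading 93.9°; drift +30.5° → track 124.4°, groundspeed 101.8 kt
Leg 3: heading 96.7°; drift +29.9° → track 126.6°, groundspeed 104.0 kt

Leg 1: track=157.8°, groundspeed=132.6 kt
Leg 2: track=124.4°, groundspeed=101.8 kt
Leg 3: track=126.6°, groundspeed=104.0 kt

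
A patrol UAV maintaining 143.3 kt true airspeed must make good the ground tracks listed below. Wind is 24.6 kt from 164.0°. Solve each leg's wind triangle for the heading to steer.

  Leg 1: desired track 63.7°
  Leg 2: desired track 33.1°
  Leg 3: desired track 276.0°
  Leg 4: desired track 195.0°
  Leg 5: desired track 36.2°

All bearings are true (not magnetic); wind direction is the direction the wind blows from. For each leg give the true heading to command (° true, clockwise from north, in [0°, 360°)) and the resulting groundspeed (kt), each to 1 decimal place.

Leg 1: desired track 63.7°; wind correction +9.7° → command heading 73.4°, groundspeed 145.6 kt
Leg 2: desired track 33.1°; wind correction +7.5° → command heading 40.6°, groundspeed 158.2 kt
Leg 3: desired track 276.0°; wind correction -9.2° → command heading 266.8°, groundspeed 150.7 kt
Leg 4: desired track 195.0°; wind correction -5.1° → command heading 189.9°, groundspeed 121.7 kt
Leg 5: desired track 36.2°; wind correction +7.8° → command heading 44.0°, groundspeed 157.1 kt

Leg 1: heading=73.4°, groundspeed=145.6 kt
Leg 2: heading=40.6°, groundspeed=158.2 kt
Leg 3: heading=266.8°, groundspeed=150.7 kt
Leg 4: heading=189.9°, groundspeed=121.7 kt
Leg 5: heading=44.0°, groundspeed=157.1 kt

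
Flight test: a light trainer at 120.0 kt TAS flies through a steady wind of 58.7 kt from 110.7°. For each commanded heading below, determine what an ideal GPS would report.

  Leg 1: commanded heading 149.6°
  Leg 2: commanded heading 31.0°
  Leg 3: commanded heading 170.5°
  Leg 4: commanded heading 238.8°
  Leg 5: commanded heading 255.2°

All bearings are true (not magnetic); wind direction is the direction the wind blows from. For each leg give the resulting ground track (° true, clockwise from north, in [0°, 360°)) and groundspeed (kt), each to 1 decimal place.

Leg 1: track=176.0°, groundspeed=83.0 kt
Leg 2: track=3.2°, groundspeed=123.8 kt
Leg 3: track=199.8°, groundspeed=103.7 kt
Leg 4: track=255.3°, groundspeed=162.9 kt
Leg 5: track=266.7°, groundspeed=171.2 kt

Leg 1: heading 149.6°; drift +26.4° → track 176.0°, groundspeed 83.0 kt
Leg 2: heading 31.0°; drift -27.8° → track 3.2°, groundspeed 123.8 kt
Leg 3: heading 170.5°; drift +29.3° → track 199.8°, groundspeed 103.7 kt
Leg 4: heading 238.8°; drift +16.5° → track 255.3°, groundspeed 162.9 kt
Leg 5: heading 255.2°; drift +11.5° → track 266.7°, groundspeed 171.2 kt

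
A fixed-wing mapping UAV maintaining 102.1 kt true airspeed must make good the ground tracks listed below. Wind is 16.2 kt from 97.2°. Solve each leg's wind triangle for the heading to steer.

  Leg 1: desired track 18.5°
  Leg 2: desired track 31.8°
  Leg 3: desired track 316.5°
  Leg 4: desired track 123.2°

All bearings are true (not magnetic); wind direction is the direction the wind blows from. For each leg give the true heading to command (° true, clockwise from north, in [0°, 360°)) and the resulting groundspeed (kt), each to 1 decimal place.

Leg 1: heading=27.5°, groundspeed=97.7 kt
Leg 2: heading=40.1°, groundspeed=94.3 kt
Leg 3: heading=322.3°, groundspeed=114.1 kt
Leg 4: heading=119.2°, groundspeed=87.3 kt

Leg 1: desired track 18.5°; wind correction +9.0° → command heading 27.5°, groundspeed 97.7 kt
Leg 2: desired track 31.8°; wind correction +8.3° → command heading 40.1°, groundspeed 94.3 kt
Leg 3: desired track 316.5°; wind correction +5.8° → command heading 322.3°, groundspeed 114.1 kt
Leg 4: desired track 123.2°; wind correction -4.0° → command heading 119.2°, groundspeed 87.3 kt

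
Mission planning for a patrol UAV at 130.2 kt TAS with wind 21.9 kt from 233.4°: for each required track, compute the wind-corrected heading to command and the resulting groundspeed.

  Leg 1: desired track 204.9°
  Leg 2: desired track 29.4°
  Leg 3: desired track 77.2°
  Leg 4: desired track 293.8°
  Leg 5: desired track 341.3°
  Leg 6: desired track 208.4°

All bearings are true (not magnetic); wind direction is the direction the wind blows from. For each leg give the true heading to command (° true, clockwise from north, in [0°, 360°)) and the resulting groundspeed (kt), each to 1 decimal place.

Leg 1: heading=209.5°, groundspeed=110.5 kt
Leg 2: heading=25.5°, groundspeed=149.9 kt
Leg 3: heading=81.1°, groundspeed=149.9 kt
Leg 4: heading=285.4°, groundspeed=118.0 kt
Leg 5: heading=332.1°, groundspeed=135.3 kt
Leg 6: heading=212.5°, groundspeed=110.0 kt

Leg 1: desired track 204.9°; wind correction +4.6° → command heading 209.5°, groundspeed 110.5 kt
Leg 2: desired track 29.4°; wind correction -3.9° → command heading 25.5°, groundspeed 149.9 kt
Leg 3: desired track 77.2°; wind correction +3.9° → command heading 81.1°, groundspeed 149.9 kt
Leg 4: desired track 293.8°; wind correction -8.4° → command heading 285.4°, groundspeed 118.0 kt
Leg 5: desired track 341.3°; wind correction -9.2° → command heading 332.1°, groundspeed 135.3 kt
Leg 6: desired track 208.4°; wind correction +4.1° → command heading 212.5°, groundspeed 110.0 kt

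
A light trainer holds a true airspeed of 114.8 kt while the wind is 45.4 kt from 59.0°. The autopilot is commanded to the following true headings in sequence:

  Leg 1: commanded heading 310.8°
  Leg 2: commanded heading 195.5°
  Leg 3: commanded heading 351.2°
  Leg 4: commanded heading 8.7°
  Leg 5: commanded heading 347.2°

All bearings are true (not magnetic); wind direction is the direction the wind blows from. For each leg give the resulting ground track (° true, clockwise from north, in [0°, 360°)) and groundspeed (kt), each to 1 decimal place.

Leg 1: track=292.3°, groundspeed=136.0 kt
Leg 2: track=207.4°, groundspeed=151.0 kt
Leg 3: track=327.9°, groundspeed=106.3 kt
Leg 4: track=346.5°, groundspeed=92.6 kt
Leg 5: track=324.0°, groundspeed=109.5 kt

Leg 1: heading 310.8°; drift -18.5° → track 292.3°, groundspeed 136.0 kt
Leg 2: heading 195.5°; drift +11.9° → track 207.4°, groundspeed 151.0 kt
Leg 3: heading 351.2°; drift -23.3° → track 327.9°, groundspeed 106.3 kt
Leg 4: heading 8.7°; drift -22.2° → track 346.5°, groundspeed 92.6 kt
Leg 5: heading 347.2°; drift -23.2° → track 324.0°, groundspeed 109.5 kt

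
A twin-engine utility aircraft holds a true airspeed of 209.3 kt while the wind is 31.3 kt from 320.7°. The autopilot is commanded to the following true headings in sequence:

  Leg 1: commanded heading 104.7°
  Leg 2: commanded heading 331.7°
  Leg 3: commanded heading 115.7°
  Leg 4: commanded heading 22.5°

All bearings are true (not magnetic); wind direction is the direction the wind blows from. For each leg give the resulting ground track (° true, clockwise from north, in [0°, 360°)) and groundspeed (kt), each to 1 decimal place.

Leg 1: track=109.2°, groundspeed=235.3 kt
Leg 2: track=333.6°, groundspeed=178.7 kt
Leg 3: track=118.9°, groundspeed=238.0 kt
Leg 4: track=30.6°, groundspeed=196.5 kt

Leg 1: heading 104.7°; drift +4.5° → track 109.2°, groundspeed 235.3 kt
Leg 2: heading 331.7°; drift +1.9° → track 333.6°, groundspeed 178.7 kt
Leg 3: heading 115.7°; drift +3.2° → track 118.9°, groundspeed 238.0 kt
Leg 4: heading 22.5°; drift +8.1° → track 30.6°, groundspeed 196.5 kt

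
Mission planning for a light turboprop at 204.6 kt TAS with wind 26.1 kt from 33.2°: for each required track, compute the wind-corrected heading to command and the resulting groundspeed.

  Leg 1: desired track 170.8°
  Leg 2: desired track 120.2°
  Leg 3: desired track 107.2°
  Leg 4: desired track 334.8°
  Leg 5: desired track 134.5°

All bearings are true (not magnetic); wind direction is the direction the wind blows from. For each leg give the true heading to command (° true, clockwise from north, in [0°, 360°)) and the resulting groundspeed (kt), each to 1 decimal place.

Leg 1: heading=165.9°, groundspeed=223.1 kt
Leg 2: heading=112.9°, groundspeed=201.6 kt
Leg 3: heading=100.2°, groundspeed=195.9 kt
Leg 4: heading=341.0°, groundspeed=189.7 kt
Leg 5: heading=127.3°, groundspeed=208.1 kt

Leg 1: desired track 170.8°; wind correction -4.9° → command heading 165.9°, groundspeed 223.1 kt
Leg 2: desired track 120.2°; wind correction -7.3° → command heading 112.9°, groundspeed 201.6 kt
Leg 3: desired track 107.2°; wind correction -7.0° → command heading 100.2°, groundspeed 195.9 kt
Leg 4: desired track 334.8°; wind correction +6.2° → command heading 341.0°, groundspeed 189.7 kt
Leg 5: desired track 134.5°; wind correction -7.2° → command heading 127.3°, groundspeed 208.1 kt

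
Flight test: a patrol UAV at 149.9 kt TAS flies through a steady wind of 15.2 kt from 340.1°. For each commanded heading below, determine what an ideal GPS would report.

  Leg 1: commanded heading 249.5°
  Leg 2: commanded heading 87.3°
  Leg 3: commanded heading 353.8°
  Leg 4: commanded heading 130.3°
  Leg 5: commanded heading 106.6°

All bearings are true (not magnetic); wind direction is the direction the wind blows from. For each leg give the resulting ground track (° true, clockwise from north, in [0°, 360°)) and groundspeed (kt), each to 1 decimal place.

Leg 1: track=243.7°, groundspeed=150.8 kt
Leg 2: track=92.7°, groundspeed=155.1 kt
Leg 3: track=355.3°, groundspeed=135.2 kt
Leg 4: track=133.0°, groundspeed=163.3 kt
Leg 5: track=111.0°, groundspeed=159.4 kt

Leg 1: heading 249.5°; drift -5.8° → track 243.7°, groundspeed 150.8 kt
Leg 2: heading 87.3°; drift +5.4° → track 92.7°, groundspeed 155.1 kt
Leg 3: heading 353.8°; drift +1.5° → track 355.3°, groundspeed 135.2 kt
Leg 4: heading 130.3°; drift +2.7° → track 133.0°, groundspeed 163.3 kt
Leg 5: heading 106.6°; drift +4.4° → track 111.0°, groundspeed 159.4 kt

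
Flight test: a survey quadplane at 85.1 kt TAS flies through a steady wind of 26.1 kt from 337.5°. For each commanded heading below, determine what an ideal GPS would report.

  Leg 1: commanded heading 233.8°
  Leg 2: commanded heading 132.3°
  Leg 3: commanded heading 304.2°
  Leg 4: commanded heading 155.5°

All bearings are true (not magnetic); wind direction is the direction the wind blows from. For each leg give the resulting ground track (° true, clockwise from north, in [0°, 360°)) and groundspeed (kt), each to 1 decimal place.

Leg 1: heading 233.8°; drift -15.5° → track 218.3°, groundspeed 94.7 kt
Leg 2: heading 132.3°; drift +5.8° → track 138.1°, groundspeed 109.3 kt
Leg 3: heading 304.2°; drift -12.8° → track 291.4°, groundspeed 64.9 kt
Leg 4: heading 155.5°; drift +0.5° → track 156.0°, groundspeed 111.2 kt

Leg 1: track=218.3°, groundspeed=94.7 kt
Leg 2: track=138.1°, groundspeed=109.3 kt
Leg 3: track=291.4°, groundspeed=64.9 kt
Leg 4: track=156.0°, groundspeed=111.2 kt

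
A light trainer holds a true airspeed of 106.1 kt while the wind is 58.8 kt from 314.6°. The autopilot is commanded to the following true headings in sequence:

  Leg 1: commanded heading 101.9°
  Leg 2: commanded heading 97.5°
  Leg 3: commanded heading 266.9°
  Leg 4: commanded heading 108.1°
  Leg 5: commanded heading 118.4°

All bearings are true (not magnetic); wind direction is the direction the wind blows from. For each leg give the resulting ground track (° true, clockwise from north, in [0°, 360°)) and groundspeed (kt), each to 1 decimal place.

Leg 1: track=113.4°, groundspeed=158.8 kt
Leg 2: track=110.6°, groundspeed=157.1 kt
Leg 3: track=233.7°, groundspeed=79.5 kt
Leg 4: track=117.5°, groundspeed=160.9 kt
Leg 5: track=124.2°, groundspeed=163.4 kt

Leg 1: heading 101.9°; drift +11.5° → track 113.4°, groundspeed 158.8 kt
Leg 2: heading 97.5°; drift +13.1° → track 110.6°, groundspeed 157.1 kt
Leg 3: heading 266.9°; drift -33.2° → track 233.7°, groundspeed 79.5 kt
Leg 4: heading 108.1°; drift +9.4° → track 117.5°, groundspeed 160.9 kt
Leg 5: heading 118.4°; drift +5.8° → track 124.2°, groundspeed 163.4 kt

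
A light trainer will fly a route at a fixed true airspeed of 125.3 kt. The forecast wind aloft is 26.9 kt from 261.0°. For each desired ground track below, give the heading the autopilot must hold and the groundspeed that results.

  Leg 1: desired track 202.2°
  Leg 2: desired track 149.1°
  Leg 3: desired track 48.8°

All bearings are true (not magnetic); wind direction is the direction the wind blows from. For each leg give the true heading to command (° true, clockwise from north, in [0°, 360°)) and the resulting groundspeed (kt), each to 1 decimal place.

Leg 1: heading=212.8°, groundspeed=109.2 kt
Leg 2: heading=160.6°, groundspeed=132.8 kt
Leg 3: heading=42.2°, groundspeed=147.2 kt

Leg 1: desired track 202.2°; wind correction +10.6° → command heading 212.8°, groundspeed 109.2 kt
Leg 2: desired track 149.1°; wind correction +11.5° → command heading 160.6°, groundspeed 132.8 kt
Leg 3: desired track 48.8°; wind correction -6.6° → command heading 42.2°, groundspeed 147.2 kt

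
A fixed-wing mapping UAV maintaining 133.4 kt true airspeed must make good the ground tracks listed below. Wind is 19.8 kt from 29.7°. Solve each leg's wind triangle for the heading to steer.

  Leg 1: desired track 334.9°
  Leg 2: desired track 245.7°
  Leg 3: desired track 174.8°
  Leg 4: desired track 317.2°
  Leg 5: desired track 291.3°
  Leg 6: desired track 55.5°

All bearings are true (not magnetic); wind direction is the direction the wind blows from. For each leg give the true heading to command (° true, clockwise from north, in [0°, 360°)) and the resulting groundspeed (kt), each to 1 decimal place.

Leg 1: heading=341.9°, groundspeed=121.0 kt
Leg 2: heading=250.7°, groundspeed=148.9 kt
Leg 3: heading=169.9°, groundspeed=149.2 kt
Leg 4: heading=325.3°, groundspeed=126.1 kt
Leg 5: heading=299.7°, groundspeed=134.8 kt
Leg 6: heading=51.8°, groundspeed=115.3 kt

Leg 1: desired track 334.9°; wind correction +7.0° → command heading 341.9°, groundspeed 121.0 kt
Leg 2: desired track 245.7°; wind correction +5.0° → command heading 250.7°, groundspeed 148.9 kt
Leg 3: desired track 174.8°; wind correction -4.9° → command heading 169.9°, groundspeed 149.2 kt
Leg 4: desired track 317.2°; wind correction +8.1° → command heading 325.3°, groundspeed 126.1 kt
Leg 5: desired track 291.3°; wind correction +8.4° → command heading 299.7°, groundspeed 134.8 kt
Leg 6: desired track 55.5°; wind correction -3.7° → command heading 51.8°, groundspeed 115.3 kt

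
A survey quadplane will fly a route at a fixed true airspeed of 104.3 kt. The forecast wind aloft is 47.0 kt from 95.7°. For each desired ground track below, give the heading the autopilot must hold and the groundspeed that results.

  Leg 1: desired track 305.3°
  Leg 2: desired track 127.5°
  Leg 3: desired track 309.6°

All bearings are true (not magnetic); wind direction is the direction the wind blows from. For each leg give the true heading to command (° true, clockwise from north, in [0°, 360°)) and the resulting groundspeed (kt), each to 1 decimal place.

Leg 1: heading=318.2°, groundspeed=142.5 kt
Leg 2: heading=113.8°, groundspeed=61.4 kt
Leg 3: heading=324.2°, groundspeed=140.0 kt

Leg 1: desired track 305.3°; wind correction +12.9° → command heading 318.2°, groundspeed 142.5 kt
Leg 2: desired track 127.5°; wind correction -13.7° → command heading 113.8°, groundspeed 61.4 kt
Leg 3: desired track 309.6°; wind correction +14.6° → command heading 324.2°, groundspeed 140.0 kt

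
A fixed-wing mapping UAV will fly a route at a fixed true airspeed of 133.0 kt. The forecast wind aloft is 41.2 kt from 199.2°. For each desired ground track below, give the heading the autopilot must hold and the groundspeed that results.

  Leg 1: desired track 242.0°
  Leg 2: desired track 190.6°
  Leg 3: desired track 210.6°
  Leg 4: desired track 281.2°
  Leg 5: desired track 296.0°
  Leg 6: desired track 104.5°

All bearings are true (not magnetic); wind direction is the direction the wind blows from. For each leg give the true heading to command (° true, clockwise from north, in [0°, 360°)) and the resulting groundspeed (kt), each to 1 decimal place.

Leg 1: desired track 242.0°; wind correction -12.2° → command heading 229.8°, groundspeed 99.8 kt
Leg 2: desired track 190.6°; wind correction +2.7° → command heading 193.3°, groundspeed 92.1 kt
Leg 3: desired track 210.6°; wind correction -3.5° → command heading 207.1°, groundspeed 92.4 kt
Leg 4: desired track 281.2°; wind correction -17.9° → command heading 263.3°, groundspeed 120.9 kt
Leg 5: desired track 296.0°; wind correction -17.9° → command heading 278.1°, groundspeed 131.4 kt
Leg 6: desired track 104.5°; wind correction +18.0° → command heading 122.5°, groundspeed 129.9 kt

Leg 1: heading=229.8°, groundspeed=99.8 kt
Leg 2: heading=193.3°, groundspeed=92.1 kt
Leg 3: heading=207.1°, groundspeed=92.4 kt
Leg 4: heading=263.3°, groundspeed=120.9 kt
Leg 5: heading=278.1°, groundspeed=131.4 kt
Leg 6: heading=122.5°, groundspeed=129.9 kt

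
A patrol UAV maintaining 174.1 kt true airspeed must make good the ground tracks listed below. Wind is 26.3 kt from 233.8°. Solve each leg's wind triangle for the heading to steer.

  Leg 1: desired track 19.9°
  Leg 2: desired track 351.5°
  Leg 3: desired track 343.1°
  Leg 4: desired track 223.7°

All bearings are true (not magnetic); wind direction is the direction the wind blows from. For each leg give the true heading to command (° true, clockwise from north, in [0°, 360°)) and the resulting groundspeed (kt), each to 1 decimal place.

Leg 1: heading=15.1°, groundspeed=195.3 kt
Leg 2: heading=343.8°, groundspeed=184.8 kt
Leg 3: heading=334.9°, groundspeed=181.0 kt
Leg 4: heading=225.2°, groundspeed=148.1 kt

Leg 1: desired track 19.9°; wind correction -4.8° → command heading 15.1°, groundspeed 195.3 kt
Leg 2: desired track 351.5°; wind correction -7.7° → command heading 343.8°, groundspeed 184.8 kt
Leg 3: desired track 343.1°; wind correction -8.2° → command heading 334.9°, groundspeed 181.0 kt
Leg 4: desired track 223.7°; wind correction +1.5° → command heading 225.2°, groundspeed 148.1 kt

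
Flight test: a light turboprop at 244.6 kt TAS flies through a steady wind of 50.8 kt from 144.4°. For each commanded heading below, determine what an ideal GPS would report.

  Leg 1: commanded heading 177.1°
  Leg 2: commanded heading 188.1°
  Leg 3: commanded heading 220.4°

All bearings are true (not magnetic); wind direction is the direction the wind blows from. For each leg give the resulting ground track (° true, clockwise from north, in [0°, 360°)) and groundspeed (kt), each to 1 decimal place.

Leg 1: track=184.8°, groundspeed=203.7 kt
Leg 2: track=197.7°, groundspeed=210.8 kt
Leg 3: track=232.4°, groundspeed=237.5 kt

Leg 1: heading 177.1°; drift +7.7° → track 184.8°, groundspeed 203.7 kt
Leg 2: heading 188.1°; drift +9.6° → track 197.7°, groundspeed 210.8 kt
Leg 3: heading 220.4°; drift +12.0° → track 232.4°, groundspeed 237.5 kt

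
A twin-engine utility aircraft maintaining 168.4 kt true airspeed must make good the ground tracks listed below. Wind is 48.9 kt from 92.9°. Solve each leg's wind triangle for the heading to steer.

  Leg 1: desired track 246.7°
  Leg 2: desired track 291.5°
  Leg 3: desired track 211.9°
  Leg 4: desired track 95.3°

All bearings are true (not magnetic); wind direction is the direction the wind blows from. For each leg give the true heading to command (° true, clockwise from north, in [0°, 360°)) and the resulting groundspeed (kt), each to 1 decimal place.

Leg 1: heading=239.3°, groundspeed=210.9 kt
Leg 2: heading=296.8°, groundspeed=214.0 kt
Leg 3: heading=197.2°, groundspeed=186.6 kt
Leg 4: heading=94.6°, groundspeed=119.5 kt

Leg 1: desired track 246.7°; wind correction -7.4° → command heading 239.3°, groundspeed 210.9 kt
Leg 2: desired track 291.5°; wind correction +5.3° → command heading 296.8°, groundspeed 214.0 kt
Leg 3: desired track 211.9°; wind correction -14.7° → command heading 197.2°, groundspeed 186.6 kt
Leg 4: desired track 95.3°; wind correction -0.7° → command heading 94.6°, groundspeed 119.5 kt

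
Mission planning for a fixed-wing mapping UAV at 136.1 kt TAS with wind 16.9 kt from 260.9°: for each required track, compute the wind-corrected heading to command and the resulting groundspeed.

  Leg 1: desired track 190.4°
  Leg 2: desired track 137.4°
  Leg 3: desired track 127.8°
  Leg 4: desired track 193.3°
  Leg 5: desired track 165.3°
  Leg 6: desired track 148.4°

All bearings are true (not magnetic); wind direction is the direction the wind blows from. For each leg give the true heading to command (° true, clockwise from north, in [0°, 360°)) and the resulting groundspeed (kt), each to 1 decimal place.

Leg 1: desired track 190.4°; wind correction +6.7° → command heading 197.1°, groundspeed 129.5 kt
Leg 2: desired track 137.4°; wind correction +5.9° → command heading 143.3°, groundspeed 144.7 kt
Leg 3: desired track 127.8°; wind correction +5.2° → command heading 133.0°, groundspeed 147.1 kt
Leg 4: desired track 193.3°; wind correction +6.6° → command heading 199.9°, groundspeed 128.8 kt
Leg 5: desired track 165.3°; wind correction +7.1° → command heading 172.4°, groundspeed 136.7 kt
Leg 6: desired track 148.4°; wind correction +6.6° → command heading 155.0°, groundspeed 141.7 kt

Leg 1: heading=197.1°, groundspeed=129.5 kt
Leg 2: heading=143.3°, groundspeed=144.7 kt
Leg 3: heading=133.0°, groundspeed=147.1 kt
Leg 4: heading=199.9°, groundspeed=128.8 kt
Leg 5: heading=172.4°, groundspeed=136.7 kt
Leg 6: heading=155.0°, groundspeed=141.7 kt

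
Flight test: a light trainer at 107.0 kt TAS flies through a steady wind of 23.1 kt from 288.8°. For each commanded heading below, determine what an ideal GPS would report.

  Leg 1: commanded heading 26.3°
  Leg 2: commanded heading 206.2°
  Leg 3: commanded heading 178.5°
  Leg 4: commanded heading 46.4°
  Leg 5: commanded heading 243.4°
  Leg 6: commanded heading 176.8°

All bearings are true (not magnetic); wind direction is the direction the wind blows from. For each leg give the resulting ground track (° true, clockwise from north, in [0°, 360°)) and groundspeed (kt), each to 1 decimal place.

Leg 1: track=38.1°, groundspeed=112.4 kt
Leg 2: track=193.8°, groundspeed=106.5 kt
Leg 3: track=167.8°, groundspeed=117.0 kt
Leg 4: track=56.3°, groundspeed=119.5 kt
Leg 5: track=233.1°, groundspeed=92.3 kt
Leg 6: track=166.3°, groundspeed=117.6 kt

Leg 1: heading 26.3°; drift +11.8° → track 38.1°, groundspeed 112.4 kt
Leg 2: heading 206.2°; drift -12.4° → track 193.8°, groundspeed 106.5 kt
Leg 3: heading 178.5°; drift -10.7° → track 167.8°, groundspeed 117.0 kt
Leg 4: heading 46.4°; drift +9.9° → track 56.3°, groundspeed 119.5 kt
Leg 5: heading 243.4°; drift -10.3° → track 233.1°, groundspeed 92.3 kt
Leg 6: heading 176.8°; drift -10.5° → track 166.3°, groundspeed 117.6 kt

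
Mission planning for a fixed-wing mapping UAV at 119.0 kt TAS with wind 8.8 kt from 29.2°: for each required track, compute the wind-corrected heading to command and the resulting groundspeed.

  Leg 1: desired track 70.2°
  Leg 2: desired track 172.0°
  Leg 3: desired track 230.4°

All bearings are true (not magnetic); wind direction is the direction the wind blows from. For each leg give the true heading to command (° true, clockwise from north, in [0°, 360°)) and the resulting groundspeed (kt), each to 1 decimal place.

Leg 1: heading=67.4°, groundspeed=112.2 kt
Leg 2: heading=169.4°, groundspeed=125.9 kt
Leg 3: heading=231.9°, groundspeed=127.2 kt

Leg 1: desired track 70.2°; wind correction -2.8° → command heading 67.4°, groundspeed 112.2 kt
Leg 2: desired track 172.0°; wind correction -2.6° → command heading 169.4°, groundspeed 125.9 kt
Leg 3: desired track 230.4°; wind correction +1.5° → command heading 231.9°, groundspeed 127.2 kt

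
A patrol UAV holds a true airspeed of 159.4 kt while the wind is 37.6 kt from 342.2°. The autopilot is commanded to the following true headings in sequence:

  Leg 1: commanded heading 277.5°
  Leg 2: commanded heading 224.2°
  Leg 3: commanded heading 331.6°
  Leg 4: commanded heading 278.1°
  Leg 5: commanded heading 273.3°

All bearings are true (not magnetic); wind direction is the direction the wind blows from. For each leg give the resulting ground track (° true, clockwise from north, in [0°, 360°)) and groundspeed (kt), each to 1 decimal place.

Leg 1: track=264.2°, groundspeed=147.3 kt
Leg 2: track=213.6°, groundspeed=180.1 kt
Leg 3: track=328.4°, groundspeed=122.6 kt
Leg 4: track=264.8°, groundspeed=146.9 kt
Leg 5: track=259.8°, groundspeed=150.0 kt

Leg 1: heading 277.5°; drift -13.3° → track 264.2°, groundspeed 147.3 kt
Leg 2: heading 224.2°; drift -10.6° → track 213.6°, groundspeed 180.1 kt
Leg 3: heading 331.6°; drift -3.2° → track 328.4°, groundspeed 122.6 kt
Leg 4: heading 278.1°; drift -13.3° → track 264.8°, groundspeed 146.9 kt
Leg 5: heading 273.3°; drift -13.5° → track 259.8°, groundspeed 150.0 kt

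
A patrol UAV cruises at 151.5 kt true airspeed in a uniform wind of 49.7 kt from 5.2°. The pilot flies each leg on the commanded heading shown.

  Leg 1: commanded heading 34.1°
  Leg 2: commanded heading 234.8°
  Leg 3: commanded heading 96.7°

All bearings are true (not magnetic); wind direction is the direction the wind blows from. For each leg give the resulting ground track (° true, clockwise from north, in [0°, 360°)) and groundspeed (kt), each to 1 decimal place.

Leg 1: track=46.6°, groundspeed=110.6 kt
Leg 2: track=223.2°, groundspeed=187.6 kt
Leg 3: track=114.7°, groundspeed=160.7 kt

Leg 1: heading 34.1°; drift +12.5° → track 46.6°, groundspeed 110.6 kt
Leg 2: heading 234.8°; drift -11.6° → track 223.2°, groundspeed 187.6 kt
Leg 3: heading 96.7°; drift +18.0° → track 114.7°, groundspeed 160.7 kt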